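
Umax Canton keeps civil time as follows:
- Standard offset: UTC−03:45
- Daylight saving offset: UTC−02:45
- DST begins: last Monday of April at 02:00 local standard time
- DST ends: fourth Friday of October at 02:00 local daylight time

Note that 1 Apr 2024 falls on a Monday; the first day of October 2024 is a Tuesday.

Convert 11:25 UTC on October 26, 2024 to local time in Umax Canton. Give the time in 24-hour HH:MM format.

1 April 2024 is a Monday, so Mondays fall on 1, 8, 15, 22, 29; the last is April 29.
1 October 2024 is a Tuesday, so the first Friday is October 4 and the fourth is October 25.
At the standard offset (UTC−03:45), 11:25 UTC − 3h45m = 07:40 Umax Canton standard time.
Daylight saving runs 29 April – 25 October; the standard-time date in Umax Canton, October 26, 2024, is outside that window, so Umax Canton is on standard time at UTC−03:45.
11:25 UTC − 3h45m = 07:40 local.

07:40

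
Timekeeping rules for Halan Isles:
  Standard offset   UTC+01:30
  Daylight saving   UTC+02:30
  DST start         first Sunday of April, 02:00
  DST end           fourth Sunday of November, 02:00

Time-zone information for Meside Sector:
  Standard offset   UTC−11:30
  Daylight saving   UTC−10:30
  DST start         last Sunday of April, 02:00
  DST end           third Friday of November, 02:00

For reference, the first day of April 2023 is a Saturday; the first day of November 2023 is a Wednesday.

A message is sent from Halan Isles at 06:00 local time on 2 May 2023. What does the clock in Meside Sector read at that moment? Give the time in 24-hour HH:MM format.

17:00

1 April 2023 is a Saturday, so the first Sunday is April 2.
1 November 2023 is a Wednesday, so the first Sunday is November 5 and the fourth is November 26.
2 May 2023 lies within the daylight-saving period (2 April – 26 November), so Halan Isles is on daylight time, UTC+02:30.
06:00 Halan Isles − 2h30m = 03:30 UTC.
1 April 2023 is a Saturday, so Sundays fall on 2, 9, 16, 23, 30; the last is April 30.
1 November 2023 is a Wednesday, so the first Friday is November 3 and the third is November 17.
At the standard offset (UTC−11:30), 03:30 UTC − 11h30m = 16:00 Meside Sector standard time (rolling into the previous day, 1 May 2023).
The standard-time date in Meside Sector, 1 May 2023, lies within the daylight-saving period (30 April – 17 November), so Meside Sector is on daylight time, UTC−10:30.
03:30 UTC − 10h30m = 17:00 Meside Sector (rolling into the previous day, 1 May 2023).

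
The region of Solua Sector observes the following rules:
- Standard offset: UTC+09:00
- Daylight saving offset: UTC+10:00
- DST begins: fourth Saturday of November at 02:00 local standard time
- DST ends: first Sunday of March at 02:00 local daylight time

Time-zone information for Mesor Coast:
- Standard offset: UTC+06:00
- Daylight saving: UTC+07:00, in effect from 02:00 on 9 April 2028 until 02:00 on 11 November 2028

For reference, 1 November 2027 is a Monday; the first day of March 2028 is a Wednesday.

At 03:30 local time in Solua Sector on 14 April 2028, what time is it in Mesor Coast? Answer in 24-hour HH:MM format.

01:30

1 November 2027 is a Monday, so the first Saturday is November 6 and the fourth is November 27.
1 March 2028 is a Wednesday, so the first Sunday is March 5.
Daylight saving runs 27 November 2027 – 5 March 2028; 14 April 2028 is outside that window, so Solua Sector is on standard time at UTC+09:00.
03:30 Solua Sector − 9h = 18:30 UTC (rolling into the previous day, 13 April 2028).
At the standard offset (UTC+06:00), 18:30 UTC + 6h = 00:30 Mesor Coast standard time (rolling into the next day, 14 April 2028).
The standard-time date in Mesor Coast, 14 April 2028, falls between 9 April and 11 November, so daylight saving is in effect and Mesor Coast is at UTC+07:00.
18:30 UTC + 7h = 01:30 Mesor Coast (rolling into the next day, 14 April 2028).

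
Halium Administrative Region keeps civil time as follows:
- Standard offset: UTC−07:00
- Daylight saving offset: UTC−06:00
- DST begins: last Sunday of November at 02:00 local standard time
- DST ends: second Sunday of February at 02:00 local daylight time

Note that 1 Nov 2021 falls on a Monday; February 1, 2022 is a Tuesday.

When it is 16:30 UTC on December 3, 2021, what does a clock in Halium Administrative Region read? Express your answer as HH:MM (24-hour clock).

10:30

1 November 2021 is a Monday, so Sundays fall on 7, 14, 21, 28; the last is November 28.
1 February 2022 is a Tuesday, so the first Sunday is February 6 and the second is February 13.
At the standard offset (UTC−07:00), 16:30 UTC − 7h = 09:30 Halium Administrative Region standard time.
Daylight saving runs 28 November 2021 – 13 February 2022; the standard-time date in Halium Administrative Region, December 3, 2021, is inside that window, so Halium Administrative Region is at UTC−06:00.
16:30 UTC − 6h = 10:30 local.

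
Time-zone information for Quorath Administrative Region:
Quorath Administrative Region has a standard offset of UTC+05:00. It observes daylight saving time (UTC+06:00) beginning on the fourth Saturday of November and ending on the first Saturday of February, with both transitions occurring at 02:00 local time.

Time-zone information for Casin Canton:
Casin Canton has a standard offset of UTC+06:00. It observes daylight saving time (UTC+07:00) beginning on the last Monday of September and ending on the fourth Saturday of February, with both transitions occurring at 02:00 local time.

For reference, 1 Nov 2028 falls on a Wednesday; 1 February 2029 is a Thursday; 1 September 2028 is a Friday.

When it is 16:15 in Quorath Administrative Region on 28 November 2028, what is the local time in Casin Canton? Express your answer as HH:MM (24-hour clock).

1 November 2028 is a Wednesday, so the first Saturday is November 4 and the fourth is November 25.
1 February 2029 is a Thursday, so the first Saturday is February 3.
28 November 2028 falls between 25 November 2028 and 3 February 2029, so daylight saving is in effect and Quorath Administrative Region is at UTC+06:00.
16:15 Quorath Administrative Region − 6h = 10:15 UTC.
1 September 2028 is a Friday, so Mondays fall on 4, 11, 18, 25; the last is September 25.
1 February 2029 is a Thursday, so the first Saturday is February 3 and the fourth is February 24.
At the standard offset (UTC+06:00), 10:15 UTC + 6h = 16:15 Casin Canton standard time.
The standard-time date in Casin Canton, 28 November 2028, lies within the daylight-saving period (25 September 2028 – 24 February 2029), so Casin Canton is on daylight time, UTC+07:00.
10:15 UTC + 7h = 17:15 Casin Canton.

17:15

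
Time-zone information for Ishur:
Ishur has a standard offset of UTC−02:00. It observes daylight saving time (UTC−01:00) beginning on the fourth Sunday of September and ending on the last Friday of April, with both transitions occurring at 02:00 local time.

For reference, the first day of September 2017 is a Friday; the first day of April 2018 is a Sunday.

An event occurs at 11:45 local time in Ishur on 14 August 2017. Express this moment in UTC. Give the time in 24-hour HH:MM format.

13:45

1 September 2017 is a Friday, so the first Sunday is September 3 and the fourth is September 24.
1 April 2018 is a Sunday, so Fridays fall on 6, 13, 20, 27; the last is April 27.
14 August 2017 does not fall between 24 September 2017 and 27 April 2018, so daylight saving is not in effect and Ishur is at UTC−02:00.
11:45 local + 2h = 13:45 UTC.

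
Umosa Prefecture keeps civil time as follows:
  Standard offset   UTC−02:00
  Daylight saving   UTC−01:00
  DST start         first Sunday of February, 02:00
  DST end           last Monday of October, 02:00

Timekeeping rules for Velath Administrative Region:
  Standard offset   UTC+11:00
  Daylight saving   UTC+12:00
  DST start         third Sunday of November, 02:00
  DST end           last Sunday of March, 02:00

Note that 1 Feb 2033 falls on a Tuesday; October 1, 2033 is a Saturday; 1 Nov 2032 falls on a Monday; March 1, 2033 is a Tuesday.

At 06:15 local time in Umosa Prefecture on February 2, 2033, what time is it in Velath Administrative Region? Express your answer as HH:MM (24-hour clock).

20:15

1 February 2033 is a Tuesday, so the first Sunday is February 6.
1 October 2033 is a Saturday, so Mondays fall on 3, 10, 17, 24, 31; the last is October 31.
Daylight saving runs 6 February – 31 October; February 2, 2033 is outside that window, so Umosa Prefecture is on standard time at UTC−02:00.
06:15 Umosa Prefecture + 2h = 08:15 UTC.
1 November 2032 is a Monday, so the first Sunday is November 7 and the third is November 21.
1 March 2033 is a Tuesday, so Sundays fall on 6, 13, 20, 27; the last is March 27.
At the standard offset (UTC+11:00), 08:15 UTC + 11h = 19:15 Velath Administrative Region standard time.
The standard-time date in Velath Administrative Region, February 2, 2033, lies within the daylight-saving period (21 November 2032 – 27 March 2033), so Velath Administrative Region is on daylight time, UTC+12:00.
08:15 UTC + 12h = 20:15 Velath Administrative Region.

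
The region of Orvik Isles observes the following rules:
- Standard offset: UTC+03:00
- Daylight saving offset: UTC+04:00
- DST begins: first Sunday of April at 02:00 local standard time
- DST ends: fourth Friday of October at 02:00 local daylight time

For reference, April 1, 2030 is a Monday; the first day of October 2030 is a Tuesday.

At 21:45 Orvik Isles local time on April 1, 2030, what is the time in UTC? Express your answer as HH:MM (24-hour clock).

1 April 2030 is a Monday, so the first Sunday is April 7.
1 October 2030 is a Tuesday, so the first Friday is October 4 and the fourth is October 25.
Daylight saving runs 7 April – 25 October; April 1, 2030 is outside that window, so Orvik Isles is on standard time at UTC+03:00.
21:45 local − 3h = 18:45 UTC.

18:45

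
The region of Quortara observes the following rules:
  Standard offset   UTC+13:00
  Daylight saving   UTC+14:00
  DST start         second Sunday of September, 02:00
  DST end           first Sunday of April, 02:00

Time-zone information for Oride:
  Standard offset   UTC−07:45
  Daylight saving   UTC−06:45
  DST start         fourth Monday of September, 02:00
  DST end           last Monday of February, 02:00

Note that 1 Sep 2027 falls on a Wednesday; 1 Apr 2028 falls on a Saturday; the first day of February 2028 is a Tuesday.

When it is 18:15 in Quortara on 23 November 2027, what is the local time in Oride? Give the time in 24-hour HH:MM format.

1 September 2027 is a Wednesday, so the first Sunday is September 5 and the second is September 12.
1 April 2028 is a Saturday, so the first Sunday is April 2.
23 November 2027 falls between 12 September 2027 and 2 April 2028, so daylight saving is in effect and Quortara is at UTC+14:00.
18:15 Quortara − 14h = 04:15 UTC.
1 September 2027 is a Wednesday, so the first Monday is September 6 and the fourth is September 27.
1 February 2028 is a Tuesday, so Mondays fall on 7, 14, 21, 28; the last is February 28.
At the standard offset (UTC−07:45), 04:15 UTC − 7h45m = 20:30 Oride standard time (rolling into the previous day, 22 November 2027).
The standard-time date in Oride, 22 November 2027, falls between 27 September 2027 and 28 February 2028, so daylight saving is in effect and Oride is at UTC−06:45.
04:15 UTC − 6h45m = 21:30 Oride (rolling into the previous day, 22 November 2027).

21:30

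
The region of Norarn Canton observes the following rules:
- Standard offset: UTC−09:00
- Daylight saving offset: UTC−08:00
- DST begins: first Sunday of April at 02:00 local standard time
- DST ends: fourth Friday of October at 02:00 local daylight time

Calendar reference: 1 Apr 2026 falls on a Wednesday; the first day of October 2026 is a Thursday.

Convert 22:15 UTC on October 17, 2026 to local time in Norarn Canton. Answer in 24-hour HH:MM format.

14:15

1 April 2026 is a Wednesday, so the first Sunday is April 5.
1 October 2026 is a Thursday, so the first Friday is October 2 and the fourth is October 23.
At the standard offset (UTC−09:00), 22:15 UTC − 9h = 13:15 Norarn Canton standard time.
Daylight saving runs 5 April – 23 October; the standard-time date in Norarn Canton, October 17, 2026, is inside that window, so Norarn Canton is at UTC−08:00.
22:15 UTC − 8h = 14:15 local.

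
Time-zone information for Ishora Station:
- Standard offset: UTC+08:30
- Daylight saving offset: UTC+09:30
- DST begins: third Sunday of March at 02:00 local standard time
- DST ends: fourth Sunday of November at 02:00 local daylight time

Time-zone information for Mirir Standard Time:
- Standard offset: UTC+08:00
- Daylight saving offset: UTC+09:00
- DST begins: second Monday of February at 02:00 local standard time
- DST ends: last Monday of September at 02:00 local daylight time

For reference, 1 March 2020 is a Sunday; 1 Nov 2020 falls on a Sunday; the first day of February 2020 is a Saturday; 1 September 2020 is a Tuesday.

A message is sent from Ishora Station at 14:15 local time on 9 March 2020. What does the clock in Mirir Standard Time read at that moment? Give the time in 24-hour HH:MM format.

1 March 2020 is a Sunday, so the first Sunday is March 1 and the third is March 15.
1 November 2020 is a Sunday, so the first Sunday is November 1 and the fourth is November 22.
9 March 2020 is outside the daylight-saving period (15 March – 22 November), so Ishora Station is on standard time, UTC+08:30.
14:15 Ishora Station − 8h30m = 05:45 UTC.
1 February 2020 is a Saturday, so the first Monday is February 3 and the second is February 10.
1 September 2020 is a Tuesday, so Mondays fall on 7, 14, 21, 28; the last is September 28.
At the standard offset (UTC+08:00), 05:45 UTC + 8h = 13:45 Mirir Standard Time standard time.
The standard-time date in Mirir Standard Time, 9 March 2020, lies within the daylight-saving period (10 February – 28 September), so Mirir Standard Time is on daylight time, UTC+09:00.
05:45 UTC + 9h = 14:45 Mirir Standard Time.

14:45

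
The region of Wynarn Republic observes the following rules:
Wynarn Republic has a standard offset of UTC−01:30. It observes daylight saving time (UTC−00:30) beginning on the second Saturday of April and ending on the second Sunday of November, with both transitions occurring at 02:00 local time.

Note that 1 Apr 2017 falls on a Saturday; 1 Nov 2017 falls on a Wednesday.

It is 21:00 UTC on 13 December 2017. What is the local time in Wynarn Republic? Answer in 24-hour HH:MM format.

19:30

1 April 2017 is a Saturday, so the first Saturday is April 1 and the second is April 8.
1 November 2017 is a Wednesday, so the first Sunday is November 5 and the second is November 12.
At the standard offset (UTC−01:30), 21:00 UTC − 1h30m = 19:30 Wynarn Republic standard time.
The standard-time date in Wynarn Republic, 13 December 2017, does not fall between 8 April and 12 November, so daylight saving is not in effect and Wynarn Republic is at UTC−01:30.
21:00 UTC − 1h30m = 19:30 local.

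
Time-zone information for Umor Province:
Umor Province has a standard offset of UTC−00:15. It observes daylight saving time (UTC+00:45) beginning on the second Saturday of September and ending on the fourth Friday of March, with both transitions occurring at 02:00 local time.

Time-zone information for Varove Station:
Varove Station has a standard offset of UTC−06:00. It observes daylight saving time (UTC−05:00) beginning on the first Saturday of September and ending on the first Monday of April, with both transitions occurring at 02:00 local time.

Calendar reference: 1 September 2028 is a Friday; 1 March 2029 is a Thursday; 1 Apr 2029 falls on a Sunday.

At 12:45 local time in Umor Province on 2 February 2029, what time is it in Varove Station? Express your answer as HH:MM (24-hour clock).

1 September 2028 is a Friday, so the first Saturday is September 2 and the second is September 9.
1 March 2029 is a Thursday, so the first Friday is March 2 and the fourth is March 23.
2 February 2029 falls between 9 September 2028 and 23 March 2029, so daylight saving is in effect and Umor Province is at UTC+00:45.
12:45 Umor Province − 0h45m = 12:00 UTC.
1 September 2028 is a Friday, so the first Saturday is September 2.
1 April 2029 is a Sunday, so the first Monday is April 2.
At the standard offset (UTC−06:00), 12:00 UTC − 6h = 06:00 Varove Station standard time.
The standard-time date in Varove Station, 2 February 2029, falls between 2 September 2028 and 2 April 2029, so daylight saving is in effect and Varove Station is at UTC−05:00.
12:00 UTC − 5h = 07:00 Varove Station.

07:00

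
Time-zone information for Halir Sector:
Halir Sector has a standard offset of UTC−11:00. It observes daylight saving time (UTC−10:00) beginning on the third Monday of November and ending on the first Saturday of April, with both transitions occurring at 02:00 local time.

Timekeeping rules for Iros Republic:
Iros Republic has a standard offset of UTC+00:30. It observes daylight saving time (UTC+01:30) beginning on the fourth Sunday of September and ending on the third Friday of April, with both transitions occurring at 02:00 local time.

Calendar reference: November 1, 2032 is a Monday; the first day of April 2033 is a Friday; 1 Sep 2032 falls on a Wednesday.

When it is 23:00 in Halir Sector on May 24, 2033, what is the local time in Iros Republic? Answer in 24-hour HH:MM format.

1 November 2032 is a Monday, so the first Monday is November 1 and the third is November 15.
1 April 2033 is a Friday, so the first Saturday is April 2.
May 24, 2033 is outside the daylight-saving period (15 November 2032 – 2 April 2033), so Halir Sector is on standard time, UTC−11:00.
23:00 Halir Sector + 11h = 10:00 UTC (rolling into the next day, 25 May 2033).
1 September 2032 is a Wednesday, so the first Sunday is September 5 and the fourth is September 26.
1 April 2033 is a Friday, so the first Friday is April 1 and the third is April 15.
At the standard offset (UTC+00:30), 10:00 UTC + 0h30m = 10:30 Iros Republic standard time.
The standard-time date in Iros Republic, May 25, 2033, is outside the daylight-saving period (26 September 2032 – 15 April 2033), so Iros Republic is on standard time, UTC+00:30.
10:00 UTC + 0h30m = 10:30 Iros Republic.

10:30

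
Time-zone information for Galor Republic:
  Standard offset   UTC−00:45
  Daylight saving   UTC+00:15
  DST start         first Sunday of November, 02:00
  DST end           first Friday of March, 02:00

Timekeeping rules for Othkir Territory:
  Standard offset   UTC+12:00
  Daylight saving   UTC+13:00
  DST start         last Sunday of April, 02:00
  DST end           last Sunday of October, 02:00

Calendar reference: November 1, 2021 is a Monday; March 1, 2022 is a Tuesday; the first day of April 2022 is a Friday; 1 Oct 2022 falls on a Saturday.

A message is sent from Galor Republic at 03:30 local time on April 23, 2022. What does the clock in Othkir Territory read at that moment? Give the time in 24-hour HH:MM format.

1 November 2021 is a Monday, so the first Sunday is November 7.
1 March 2022 is a Tuesday, so the first Friday is March 4.
April 23, 2022 is outside the daylight-saving period (7 November 2021 – 4 March 2022), so Galor Republic is on standard time, UTC−00:45.
03:30 Galor Republic + 0h45m = 04:15 UTC.
1 April 2022 is a Friday, so Sundays fall on 3, 10, 17, 24; the last is April 24.
1 October 2022 is a Saturday, so Sundays fall on 2, 9, 16, 23, 30; the last is October 30.
At the standard offset (UTC+12:00), 04:15 UTC + 12h = 16:15 Othkir Territory standard time.
The standard-time date in Othkir Territory, April 23, 2022, is outside the daylight-saving period (24 April – 30 October), so Othkir Territory is on standard time, UTC+12:00.
04:15 UTC + 12h = 16:15 Othkir Territory.

16:15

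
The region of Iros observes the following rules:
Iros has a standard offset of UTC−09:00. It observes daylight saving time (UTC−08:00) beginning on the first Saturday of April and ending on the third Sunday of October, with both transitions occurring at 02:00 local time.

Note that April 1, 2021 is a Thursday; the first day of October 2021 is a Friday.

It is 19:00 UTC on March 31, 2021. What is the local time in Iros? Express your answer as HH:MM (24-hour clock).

1 April 2021 is a Thursday, so the first Saturday is April 3.
1 October 2021 is a Friday, so the first Sunday is October 3 and the third is October 17.
At the standard offset (UTC−09:00), 19:00 UTC − 9h = 10:00 Iros standard time.
Daylight saving runs 3 April – 17 October; the standard-time date in Iros, March 31, 2021, is outside that window, so Iros is on standard time at UTC−09:00.
19:00 UTC − 9h = 10:00 local.

10:00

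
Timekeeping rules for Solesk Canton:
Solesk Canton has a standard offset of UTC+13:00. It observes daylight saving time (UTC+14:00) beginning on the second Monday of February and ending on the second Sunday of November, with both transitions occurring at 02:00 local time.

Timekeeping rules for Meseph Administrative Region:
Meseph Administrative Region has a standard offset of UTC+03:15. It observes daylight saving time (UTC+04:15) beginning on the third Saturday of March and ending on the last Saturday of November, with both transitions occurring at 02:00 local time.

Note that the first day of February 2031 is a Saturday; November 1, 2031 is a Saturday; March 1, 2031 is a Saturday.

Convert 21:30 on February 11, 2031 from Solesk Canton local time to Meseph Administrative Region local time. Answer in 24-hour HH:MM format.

10:45

1 February 2031 is a Saturday, so the first Monday is February 3 and the second is February 10.
1 November 2031 is a Saturday, so the first Sunday is November 2 and the second is November 9.
February 11, 2031 falls between 10 February and 9 November, so daylight saving is in effect and Solesk Canton is at UTC+14:00.
21:30 Solesk Canton − 14h = 07:30 UTC.
1 March 2031 is a Saturday, so the first Saturday is March 1 and the third is March 15.
1 November 2031 is a Saturday, so Saturdays fall on 1, 8, 15, 22, 29; the last is November 29.
At the standard offset (UTC+03:15), 07:30 UTC + 3h15m = 10:45 Meseph Administrative Region standard time.
The standard-time date in Meseph Administrative Region, February 11, 2031, does not fall between 15 March and 29 November, so daylight saving is not in effect and Meseph Administrative Region is at UTC+03:15.
07:30 UTC + 3h15m = 10:45 Meseph Administrative Region.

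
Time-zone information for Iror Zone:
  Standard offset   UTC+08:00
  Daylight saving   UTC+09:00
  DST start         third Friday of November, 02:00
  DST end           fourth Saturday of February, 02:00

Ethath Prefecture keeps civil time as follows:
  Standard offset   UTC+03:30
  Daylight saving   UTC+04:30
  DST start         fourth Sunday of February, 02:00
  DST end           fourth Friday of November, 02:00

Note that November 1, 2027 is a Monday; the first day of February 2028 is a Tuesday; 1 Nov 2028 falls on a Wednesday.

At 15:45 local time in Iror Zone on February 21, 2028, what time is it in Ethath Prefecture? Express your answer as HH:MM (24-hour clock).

10:15

1 November 2027 is a Monday, so the first Friday is November 5 and the third is November 19.
1 February 2028 is a Tuesday, so the first Saturday is February 5 and the fourth is February 26.
February 21, 2028 lies within the daylight-saving period (19 November 2027 – 26 February 2028), so Iror Zone is on daylight time, UTC+09:00.
15:45 Iror Zone − 9h = 06:45 UTC.
1 February 2028 is a Tuesday, so the first Sunday is February 6 and the fourth is February 27.
1 November 2028 is a Wednesday, so the first Friday is November 3 and the fourth is November 24.
At the standard offset (UTC+03:30), 06:45 UTC + 3h30m = 10:15 Ethath Prefecture standard time.
Daylight saving runs 27 February – 24 November; the standard-time date in Ethath Prefecture, February 21, 2028, is outside that window, so Ethath Prefecture is on standard time at UTC+03:30.
06:45 UTC + 3h30m = 10:15 Ethath Prefecture.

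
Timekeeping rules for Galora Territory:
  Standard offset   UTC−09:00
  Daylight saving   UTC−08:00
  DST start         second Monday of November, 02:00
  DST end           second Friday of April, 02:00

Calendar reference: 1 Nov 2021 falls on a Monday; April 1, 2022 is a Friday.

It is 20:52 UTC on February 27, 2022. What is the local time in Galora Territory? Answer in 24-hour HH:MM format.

12:52

1 November 2021 is a Monday, so the first Monday is November 1 and the second is November 8.
1 April 2022 is a Friday, so the first Friday is April 1 and the second is April 8.
At the standard offset (UTC−09:00), 20:52 UTC − 9h = 11:52 Galora Territory standard time.
The standard-time date in Galora Territory, February 27, 2022, falls between 8 November 2021 and 8 April 2022, so daylight saving is in effect and Galora Territory is at UTC−08:00.
20:52 UTC − 8h = 12:52 local.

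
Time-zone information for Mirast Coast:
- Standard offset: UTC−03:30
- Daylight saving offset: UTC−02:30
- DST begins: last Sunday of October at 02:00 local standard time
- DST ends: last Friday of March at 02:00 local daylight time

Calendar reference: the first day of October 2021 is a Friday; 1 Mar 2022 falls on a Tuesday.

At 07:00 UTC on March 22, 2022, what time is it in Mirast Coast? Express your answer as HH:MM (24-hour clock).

04:30

1 October 2021 is a Friday, so Sundays fall on 3, 10, 17, 24, 31; the last is October 31.
1 March 2022 is a Tuesday, so Fridays fall on 4, 11, 18, 25; the last is March 25.
At the standard offset (UTC−03:30), 07:00 UTC − 3h30m = 03:30 Mirast Coast standard time.
The standard-time date in Mirast Coast, March 22, 2022, lies within the daylight-saving period (31 October 2021 – 25 March 2022), so Mirast Coast is on daylight time, UTC−02:30.
07:00 UTC − 2h30m = 04:30 local.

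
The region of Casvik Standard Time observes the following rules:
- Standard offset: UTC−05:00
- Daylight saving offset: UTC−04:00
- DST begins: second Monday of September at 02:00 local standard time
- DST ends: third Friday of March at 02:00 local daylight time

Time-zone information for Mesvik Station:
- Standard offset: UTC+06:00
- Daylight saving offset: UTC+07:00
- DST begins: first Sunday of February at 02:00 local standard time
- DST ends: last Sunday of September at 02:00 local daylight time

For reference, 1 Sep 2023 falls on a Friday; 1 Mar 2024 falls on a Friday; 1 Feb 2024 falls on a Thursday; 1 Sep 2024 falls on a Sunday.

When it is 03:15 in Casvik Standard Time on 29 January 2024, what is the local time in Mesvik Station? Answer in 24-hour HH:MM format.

1 September 2023 is a Friday, so the first Monday is September 4 and the second is September 11.
1 March 2024 is a Friday, so the first Friday is March 1 and the third is March 15.
29 January 2024 falls between 11 September 2023 and 15 March 2024, so daylight saving is in effect and Casvik Standard Time is at UTC−04:00.
03:15 Casvik Standard Time + 4h = 07:15 UTC.
1 February 2024 is a Thursday, so the first Sunday is February 4.
1 September 2024 is a Sunday, so Sundays fall on 1, 8, 15, 22, 29; the last is September 29.
At the standard offset (UTC+06:00), 07:15 UTC + 6h = 13:15 Mesvik Station standard time.
The standard-time date in Mesvik Station, 29 January 2024, is outside the daylight-saving period (4 February – 29 September), so Mesvik Station is on standard time, UTC+06:00.
07:15 UTC + 6h = 13:15 Mesvik Station.

13:15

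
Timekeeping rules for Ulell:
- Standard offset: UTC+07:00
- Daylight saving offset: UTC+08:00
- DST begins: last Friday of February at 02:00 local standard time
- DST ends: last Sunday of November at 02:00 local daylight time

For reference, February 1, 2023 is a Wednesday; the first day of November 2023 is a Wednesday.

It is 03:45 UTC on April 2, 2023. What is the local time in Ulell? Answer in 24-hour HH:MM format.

11:45

1 February 2023 is a Wednesday, so Fridays fall on 3, 10, 17, 24; the last is February 24.
1 November 2023 is a Wednesday, so Sundays fall on 5, 12, 19, 26; the last is November 26.
At the standard offset (UTC+07:00), 03:45 UTC + 7h = 10:45 Ulell standard time.
The standard-time date in Ulell, April 2, 2023, lies within the daylight-saving period (24 February – 26 November), so Ulell is on daylight time, UTC+08:00.
03:45 UTC + 8h = 11:45 local.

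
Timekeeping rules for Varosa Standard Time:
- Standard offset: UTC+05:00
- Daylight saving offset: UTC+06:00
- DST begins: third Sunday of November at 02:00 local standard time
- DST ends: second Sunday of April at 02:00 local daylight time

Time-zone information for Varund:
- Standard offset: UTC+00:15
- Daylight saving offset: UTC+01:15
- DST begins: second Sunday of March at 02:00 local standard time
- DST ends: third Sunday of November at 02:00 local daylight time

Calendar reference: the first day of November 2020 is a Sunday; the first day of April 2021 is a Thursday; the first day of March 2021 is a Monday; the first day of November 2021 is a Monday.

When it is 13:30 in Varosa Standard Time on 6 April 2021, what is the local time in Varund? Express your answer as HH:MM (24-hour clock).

08:45

1 November 2020 is a Sunday, so the first Sunday is November 1 and the third is November 15.
1 April 2021 is a Thursday, so the first Sunday is April 4 and the second is April 11.
Daylight saving runs 15 November 2020 – 11 April 2021; 6 April 2021 is inside that window, so Varosa Standard Time is at UTC+06:00.
13:30 Varosa Standard Time − 6h = 07:30 UTC.
1 March 2021 is a Monday, so the first Sunday is March 7 and the second is March 14.
1 November 2021 is a Monday, so the first Sunday is November 7 and the third is November 21.
At the standard offset (UTC+00:15), 07:30 UTC + 0h15m = 07:45 Varund standard time.
Daylight saving runs 14 March – 21 November; the standard-time date in Varund, 6 April 2021, is inside that window, so Varund is at UTC+01:15.
07:30 UTC + 1h15m = 08:45 Varund.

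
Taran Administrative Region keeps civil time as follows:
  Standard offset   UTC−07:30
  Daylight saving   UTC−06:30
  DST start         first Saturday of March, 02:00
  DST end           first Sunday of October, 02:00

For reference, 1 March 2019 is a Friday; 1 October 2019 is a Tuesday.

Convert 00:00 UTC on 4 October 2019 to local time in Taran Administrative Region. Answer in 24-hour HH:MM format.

1 March 2019 is a Friday, so the first Saturday is March 2.
1 October 2019 is a Tuesday, so the first Sunday is October 6.
At the standard offset (UTC−07:30), 00:00 UTC − 7h30m = 16:30 Taran Administrative Region standard time (rolling into the previous day, 3 October 2019).
The standard-time date in Taran Administrative Region, 3 October 2019, falls between 2 March and 6 October, so daylight saving is in effect and Taran Administrative Region is at UTC−06:30.
00:00 UTC − 6h30m = 17:30 local (rolling into the previous day, 3 October 2019).

17:30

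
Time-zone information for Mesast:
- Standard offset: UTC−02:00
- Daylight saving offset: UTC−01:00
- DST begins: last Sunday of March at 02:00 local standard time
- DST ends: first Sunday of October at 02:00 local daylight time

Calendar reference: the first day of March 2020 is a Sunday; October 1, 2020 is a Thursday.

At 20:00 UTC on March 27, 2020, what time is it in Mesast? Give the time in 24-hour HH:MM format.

1 March 2020 is a Sunday, so Sundays fall on 1, 8, 15, 22, 29; the last is March 29.
1 October 2020 is a Thursday, so the first Sunday is October 4.
At the standard offset (UTC−02:00), 20:00 UTC − 2h = 18:00 Mesast standard time.
The standard-time date in Mesast, March 27, 2020, is outside the daylight-saving period (29 March – 4 October), so Mesast is on standard time, UTC−02:00.
20:00 UTC − 2h = 18:00 local.

18:00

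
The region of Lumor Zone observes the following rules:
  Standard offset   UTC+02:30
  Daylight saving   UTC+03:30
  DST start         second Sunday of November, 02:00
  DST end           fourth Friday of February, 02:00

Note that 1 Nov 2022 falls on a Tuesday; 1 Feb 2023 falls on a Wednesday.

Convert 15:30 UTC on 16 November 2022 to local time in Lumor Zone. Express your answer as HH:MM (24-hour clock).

19:00

1 November 2022 is a Tuesday, so the first Sunday is November 6 and the second is November 13.
1 February 2023 is a Wednesday, so the first Friday is February 3 and the fourth is February 24.
At the standard offset (UTC+02:30), 15:30 UTC + 2h30m = 18:00 Lumor Zone standard time.
The standard-time date in Lumor Zone, 16 November 2022, lies within the daylight-saving period (13 November 2022 – 24 February 2023), so Lumor Zone is on daylight time, UTC+03:30.
15:30 UTC + 3h30m = 19:00 local.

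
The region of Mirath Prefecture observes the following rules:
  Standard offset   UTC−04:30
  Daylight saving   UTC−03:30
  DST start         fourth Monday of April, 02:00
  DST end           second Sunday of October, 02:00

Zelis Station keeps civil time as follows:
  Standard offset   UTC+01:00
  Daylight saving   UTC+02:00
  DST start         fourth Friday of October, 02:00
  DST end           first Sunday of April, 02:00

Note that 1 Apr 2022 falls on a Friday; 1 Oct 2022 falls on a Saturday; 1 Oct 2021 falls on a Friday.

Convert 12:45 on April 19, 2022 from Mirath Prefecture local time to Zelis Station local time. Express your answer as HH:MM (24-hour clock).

18:15

1 April 2022 is a Friday, so the first Monday is April 4 and the fourth is April 25.
1 October 2022 is a Saturday, so the first Sunday is October 2 and the second is October 9.
Daylight saving runs 25 April – 9 October; April 19, 2022 is outside that window, so Mirath Prefecture is on standard time at UTC−04:30.
12:45 Mirath Prefecture + 4h30m = 17:15 UTC.
1 October 2021 is a Friday, so the first Friday is October 1 and the fourth is October 22.
1 April 2022 is a Friday, so the first Sunday is April 3.
At the standard offset (UTC+01:00), 17:15 UTC + 1h = 18:15 Zelis Station standard time.
The standard-time date in Zelis Station, April 19, 2022, is outside the daylight-saving period (22 October 2021 – 3 April 2022), so Zelis Station is on standard time, UTC+01:00.
17:15 UTC + 1h = 18:15 Zelis Station.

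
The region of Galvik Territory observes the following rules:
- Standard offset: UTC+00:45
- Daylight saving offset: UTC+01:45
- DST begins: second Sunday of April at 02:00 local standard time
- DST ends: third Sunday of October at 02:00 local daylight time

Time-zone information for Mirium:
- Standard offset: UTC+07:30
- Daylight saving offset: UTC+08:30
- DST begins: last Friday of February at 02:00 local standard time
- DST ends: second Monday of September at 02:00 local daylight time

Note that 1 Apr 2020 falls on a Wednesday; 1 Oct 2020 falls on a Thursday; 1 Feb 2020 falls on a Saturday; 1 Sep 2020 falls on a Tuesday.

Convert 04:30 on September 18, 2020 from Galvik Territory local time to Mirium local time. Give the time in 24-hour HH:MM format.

1 April 2020 is a Wednesday, so the first Sunday is April 5 and the second is April 12.
1 October 2020 is a Thursday, so the first Sunday is October 4 and the third is October 18.
Daylight saving runs 12 April – 18 October; September 18, 2020 is inside that window, so Galvik Territory is at UTC+01:45.
04:30 Galvik Territory − 1h45m = 02:45 UTC.
1 February 2020 is a Saturday, so Fridays fall on 7, 14, 21, 28; the last is February 28.
1 September 2020 is a Tuesday, so the first Monday is September 7 and the second is September 14.
At the standard offset (UTC+07:30), 02:45 UTC + 7h30m = 10:15 Mirium standard time.
Daylight saving runs 28 February – 14 September; the standard-time date in Mirium, September 18, 2020, is outside that window, so Mirium is on standard time at UTC+07:30.
02:45 UTC + 7h30m = 10:15 Mirium.

10:15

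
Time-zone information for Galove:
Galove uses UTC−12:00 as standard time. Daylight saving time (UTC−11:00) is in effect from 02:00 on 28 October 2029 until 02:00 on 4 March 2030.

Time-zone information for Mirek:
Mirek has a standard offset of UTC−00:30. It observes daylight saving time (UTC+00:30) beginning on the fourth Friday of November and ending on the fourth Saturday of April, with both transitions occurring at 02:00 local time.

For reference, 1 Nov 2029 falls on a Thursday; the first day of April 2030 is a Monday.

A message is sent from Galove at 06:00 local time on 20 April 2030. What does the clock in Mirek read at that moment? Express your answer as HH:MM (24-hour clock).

18:30

Daylight saving runs 28 October 2029 – 4 March 2030; 20 April 2030 is outside that window, so Galove is on standard time at UTC−12:00.
06:00 Galove + 12h = 18:00 UTC.
1 November 2029 is a Thursday, so the first Friday is November 2 and the fourth is November 23.
1 April 2030 is a Monday, so the first Saturday is April 6 and the fourth is April 27.
At the standard offset (UTC−00:30), 18:00 UTC − 0h30m = 17:30 Mirek standard time.
The standard-time date in Mirek, 20 April 2030, lies within the daylight-saving period (23 November 2029 – 27 April 2030), so Mirek is on daylight time, UTC+00:30.
18:00 UTC + 0h30m = 18:30 Mirek.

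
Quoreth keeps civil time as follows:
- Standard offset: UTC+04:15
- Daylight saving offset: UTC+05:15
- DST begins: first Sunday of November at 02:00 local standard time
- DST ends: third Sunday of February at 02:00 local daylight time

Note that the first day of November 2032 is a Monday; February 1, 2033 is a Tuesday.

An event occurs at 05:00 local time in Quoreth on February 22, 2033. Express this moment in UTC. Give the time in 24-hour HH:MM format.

1 November 2032 is a Monday, so the first Sunday is November 7.
1 February 2033 is a Tuesday, so the first Sunday is February 6 and the third is February 20.
February 22, 2033 is outside the daylight-saving period (7 November 2032 – 20 February 2033), so Quoreth is on standard time, UTC+04:15.
05:00 local − 4h15m = 00:45 UTC.

00:45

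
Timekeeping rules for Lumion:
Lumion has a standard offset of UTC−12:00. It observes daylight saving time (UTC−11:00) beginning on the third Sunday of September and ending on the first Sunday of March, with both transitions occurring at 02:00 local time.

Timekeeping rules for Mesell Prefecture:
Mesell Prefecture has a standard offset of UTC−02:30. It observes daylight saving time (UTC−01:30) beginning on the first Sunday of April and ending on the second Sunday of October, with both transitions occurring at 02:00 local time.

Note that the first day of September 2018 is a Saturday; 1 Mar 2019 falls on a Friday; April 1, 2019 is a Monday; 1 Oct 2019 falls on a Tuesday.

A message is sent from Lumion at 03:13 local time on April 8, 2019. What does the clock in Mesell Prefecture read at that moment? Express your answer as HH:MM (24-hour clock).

1 September 2018 is a Saturday, so the first Sunday is September 2 and the third is September 16.
1 March 2019 is a Friday, so the first Sunday is March 3.
April 8, 2019 is outside the daylight-saving period (16 September 2018 – 3 March 2019), so Lumion is on standard time, UTC−12:00.
03:13 Lumion + 12h = 15:13 UTC.
1 April 2019 is a Monday, so the first Sunday is April 7.
1 October 2019 is a Tuesday, so the first Sunday is October 6 and the second is October 13.
At the standard offset (UTC−02:30), 15:13 UTC − 2h30m = 12:43 Mesell Prefecture standard time.
The standard-time date in Mesell Prefecture, April 8, 2019, falls between 7 April and 13 October, so daylight saving is in effect and Mesell Prefecture is at UTC−01:30.
15:13 UTC − 1h30m = 13:43 Mesell Prefecture.

13:43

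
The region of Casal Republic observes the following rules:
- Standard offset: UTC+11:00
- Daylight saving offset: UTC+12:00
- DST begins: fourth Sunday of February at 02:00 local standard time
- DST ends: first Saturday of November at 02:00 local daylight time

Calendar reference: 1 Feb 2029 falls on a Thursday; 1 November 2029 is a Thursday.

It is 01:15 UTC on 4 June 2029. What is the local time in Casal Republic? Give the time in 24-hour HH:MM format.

1 February 2029 is a Thursday, so the first Sunday is February 4 and the fourth is February 25.
1 November 2029 is a Thursday, so the first Saturday is November 3.
At the standard offset (UTC+11:00), 01:15 UTC + 11h = 12:15 Casal Republic standard time.
Daylight saving runs 25 February – 3 November; the standard-time date in Casal Republic, 4 June 2029, is inside that window, so Casal Republic is at UTC+12:00.
01:15 UTC + 12h = 13:15 local.

13:15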